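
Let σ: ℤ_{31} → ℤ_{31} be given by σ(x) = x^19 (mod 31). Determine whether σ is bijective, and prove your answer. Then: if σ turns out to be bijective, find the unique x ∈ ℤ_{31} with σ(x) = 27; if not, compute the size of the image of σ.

23

Since 31 is prime, the nonzero elements of ℤ_{31} form a cyclic group of order 30.
As gcd(19, 30) = 1, raising to the 19th power is a bijection on this group: if u^19 ≡ v^19 then (uv^{−1})^19 = 1, and the only element of order dividing gcd(19, 30) = 1 is 1, so u = v.
With σ(0) = 0 this makes σ injective on all of ℤ_{31}, hence bijective (finite equal-size domain and codomain). In particular σ is bijective.
Since σ is bijective, we find the preimage of 27. The inverse of x ↦ x^19 on (ℤ_{31})^× is x ↦ x^19, because 19·19 = 361 = 12·30 + 1 ≡ 1 (mod 30) and x^{30} = 1 for x ≠ 0 (Fermat). So σ⁻¹(27) = 27^19 mod 31.
Repeated squaring mod 31: 27^1 ≡ 27, 27^2 ≡ 27² = 729 ≡ 16, 27^4 ≡ 16² = 256 ≡ 8, 27^8 ≡ 8² = 64 ≡ 2, 27^16 ≡ 2² = 4. Since 19 = 16 + 2 + 1, 27^19 ≡ 4·16·27: 4·16 = 64 ≡ 2, then 2·27 = 54 ≡ 23. So 27^19 ≡ 23 (mod 31).
Hence σ⁻¹(27) = 23.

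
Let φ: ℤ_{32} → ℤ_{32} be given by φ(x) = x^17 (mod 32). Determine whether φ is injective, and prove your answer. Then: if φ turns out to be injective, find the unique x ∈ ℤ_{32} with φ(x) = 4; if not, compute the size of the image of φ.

φ(0) = 0^17 = 0.
φ(2): Repeated squaring mod 32: 2^1 ≡ 2, 2^2 ≡ 2² = 4, 2^4 ≡ 4² = 16, 2^8 ≡ 16² = 256 ≡ 0, 2^16 ≡ 0² = 0. Since 17 = 16 + 1, 2^17 ≡ 0·2: 0·2 = 0. So 2^17 ≡ 0 (mod 32).
So φ(0) = φ(2) = 0 while 0 ≠ 2, hence φ is not injective.
Since φ is not injective, we determine |image(φ)|. Computing x^17 mod 32 for each x (by repeated squaring, reducing mod 32 at every step), the values φ(0), φ(1), …, φ(31) are: 0, 1, 0, 3, 0, 5, 0, 7, 0, 9, 0, 11, 0, 13, 0, 15, 0, 17, 0, 19, 0, 21, 0, 23, 0, 25, 0, 27, 0, 29, 0, 31.
The distinct values are {0, 1, 3, 5, 7, 9, 11, 13, 15, 17, 19, 21, 23, 25, 27, 29, 31}; there are 17 of them.

17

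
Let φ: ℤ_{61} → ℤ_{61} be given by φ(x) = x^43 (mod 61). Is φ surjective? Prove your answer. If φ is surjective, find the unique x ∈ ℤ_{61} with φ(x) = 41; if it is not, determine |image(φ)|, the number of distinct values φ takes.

27

Since 61 is prime, the nonzero elements of ℤ_{61} form a cyclic group of order 60.
As gcd(43, 60) = 1, raising to the 43rd power is a bijection on this group: if u^43 ≡ v^43 then (uv^{−1})^43 = 1, and the only element of order dividing gcd(43, 60) = 1 is 1, so u = v.
With φ(0) = 0 this makes φ injective on all of ℤ_{61}, hence bijective (finite equal-size domain and codomain). In particular φ is surjective.
Since φ is surjective, we find the preimage of 41. The inverse of x ↦ x^43 on (ℤ_{61})^× is x ↦ x^7, because 43·7 = 301 = 5·60 + 1 ≡ 1 (mod 60) and x^{60} = 1 for x ≠ 0 (Fermat). So φ⁻¹(41) = 41^7 mod 61.
Repeated squaring mod 61: 41^1 ≡ 41, 41^2 ≡ 41² = 1681 ≡ 34, 41^4 ≡ 34² = 1156 ≡ 58. Since 7 = 4 + 2 + 1, 41^7 ≡ 58·34·41: 58·34 = 1972 ≡ 20, then 20·41 = 820 ≡ 27. So 41^7 ≡ 27 (mod 61).
Hence φ⁻¹(41) = 27.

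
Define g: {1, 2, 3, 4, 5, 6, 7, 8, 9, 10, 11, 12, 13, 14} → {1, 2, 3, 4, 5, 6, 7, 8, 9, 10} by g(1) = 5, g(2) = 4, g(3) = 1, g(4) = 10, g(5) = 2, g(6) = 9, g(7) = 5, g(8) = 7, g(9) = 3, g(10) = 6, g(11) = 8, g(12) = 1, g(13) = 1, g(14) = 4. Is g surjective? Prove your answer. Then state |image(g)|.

Every element of the codomain has a preimage: 1 = g(3), 2 = g(5), 3 = g(9), 4 = g(2), 5 = g(1), 6 = g(10), 7 = g(8), 8 = g(11), 9 = g(6), 10 = g(4).
So g is surjective.
The image of g is {1, 2, 3, 4, 5, 6, 7, 8, 9, 10}, which has 10 elements.

10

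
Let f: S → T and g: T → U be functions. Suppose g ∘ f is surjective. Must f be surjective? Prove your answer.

No. Take S = {0, 1}, T = {0, 1, 2, 3, 4}, U = {0}, f(a) = 0 for every a ∈ S, and g(b) = 0 for every b ∈ T.
Then g ∘ f is surjective onto {0}, but 4 ∈ T has no preimage under f, so f is not surjective.

not surjective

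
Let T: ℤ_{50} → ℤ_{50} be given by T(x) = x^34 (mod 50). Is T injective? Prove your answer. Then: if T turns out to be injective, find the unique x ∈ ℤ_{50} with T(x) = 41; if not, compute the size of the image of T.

T(0) = 0^34 = 0.
T(10): Repeated squaring mod 50: 10^1 ≡ 10, 10^2 ≡ 10² = 100 ≡ 0, 10^4 ≡ 0² = 0, 10^8 ≡ 0² = 0, 10^16 ≡ 0² = 0, 10^32 ≡ 0² = 0. Since 34 = 32 + 2, 10^34 ≡ 0·0: 0·0 = 0. So 10^34 ≡ 0 (mod 50).
So T(0) = T(10) = 0 while 0 ≠ 10, therefore T is not injective.
Since T is not injective, we determine |image(T)|. Computing x^34 mod 50 for each x (by repeated squaring, reducing mod 50 at every step), the values T(0), T(1), …, T(49) are: 0, 1, 34, 19, 6, 25, 46, 49, 4, 11, 0, 41, 14, 39, 16, 25, 36, 29, 24, 21, 0, 31, 44, 9, 26, 25, 26, 9, 44, 31, 0, 21, 24, 29, 36, 25, 16, 39, 14, 41, 0, 11, 4, 49, 46, 25, 6, 19, 34, 1.
The distinct values are {0, 1, 4, 6, 9, 11, 14, 16, 19, 21, 24, 25, 26, 29, 31, 34, 36, 39, 41, 44, 46, 49}; there are 22 of them.

22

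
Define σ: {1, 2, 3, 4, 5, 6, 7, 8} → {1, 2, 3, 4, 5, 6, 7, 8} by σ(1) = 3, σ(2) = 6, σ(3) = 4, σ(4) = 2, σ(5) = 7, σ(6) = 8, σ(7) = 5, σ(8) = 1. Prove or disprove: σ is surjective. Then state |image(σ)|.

Every element of the codomain has a preimage: 1 = σ(8), 2 = σ(4), 3 = σ(1), 4 = σ(3), 5 = σ(7), 6 = σ(2), 7 = σ(5), 8 = σ(6).
Therefore σ is surjective.
The image of σ is {1, 2, 3, 4, 5, 6, 7, 8}, which has 8 elements.

8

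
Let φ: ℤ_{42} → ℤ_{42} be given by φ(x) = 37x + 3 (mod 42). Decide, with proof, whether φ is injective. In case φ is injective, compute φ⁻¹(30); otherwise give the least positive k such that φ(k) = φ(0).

Suppose φ(u) = φ(v) in ℤ_{42}. Then 37u + 3 ≡ 37v + 3 (mod 42), thus 37(u − v) ≡ 0 (mod 42).
Since gcd(37, 42) = 1, 37 is invertible modulo 42, hence u − v ≡ 0 (mod 42), i.e. u = v.
Hence φ is injective.
We now compute 37⁻¹ mod 42 explicitly. Euclid's algorithm: 42 = 1·37 + 5, 37 = 7·5 + 2, 5 = 2·2 + 1; back-substituting gives 1 = 25·37 − 22·42, so 37⁻¹ ≡ 25 (mod 42).
Since φ is injective, we compute φ⁻¹(30): solve 37x + 3 ≡ 30 (mod 42), i.e. 37x ≡ 27 (mod 42).
Multiplying by 37⁻¹ = 25 gives x ≡ 25·27 = 675 = 16·42 + 3 ≡ 3 (mod 42).
Check: φ(3) = 37·3 + 3 = 114 = 2·42 + 30 ≡ 30 (mod 42).

3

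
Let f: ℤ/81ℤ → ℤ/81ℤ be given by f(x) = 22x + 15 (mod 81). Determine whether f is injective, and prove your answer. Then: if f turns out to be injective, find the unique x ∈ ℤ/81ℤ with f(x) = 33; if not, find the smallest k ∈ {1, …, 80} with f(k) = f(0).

45

By definition, injectivity means: for all s, t in the domain, f(s) = f(t) implies s = t.
If f(s) = f(t), then 22s ≡ 22t (mod 81). Because gcd(22, 81) = 1, we may cancel 22 to get s ≡ t (mod 81).
Therefore f is injective.
We now compute 22⁻¹ mod 81 explicitly. Euclid's algorithm: 81 = 3·22 + 15, 22 = 1·15 + 7, 15 = 2·7 + 1; back-substituting gives 1 = 70·22 − 19·81, so 22⁻¹ ≡ 70 (mod 81).
Since f is injective, we compute f⁻¹(33): solve 22x + 15 ≡ 33 (mod 81), i.e. 22x ≡ 18 (mod 81).
Multiplying by 22⁻¹ = 70 gives x ≡ 70·18 = 1260 = 15·81 + 45 ≡ 45 (mod 81).
Check: f(45) = 22·45 + 15 = 1005 = 12·81 + 33 ≡ 33 (mod 81).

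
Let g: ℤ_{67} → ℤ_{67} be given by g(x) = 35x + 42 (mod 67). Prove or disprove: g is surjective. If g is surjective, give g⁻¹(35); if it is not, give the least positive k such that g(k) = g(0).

40

Recall that surjectivity means every element of the codomain has a preimage under g.
Since gcd(35, 67) = 1, 35 is invertible modulo 67. Euclid's algorithm: 67 = 1·35 + 32, 35 = 1·32 + 3, 32 = 10·3 + 2, 3 = 1·2 + 1; back-substituting gives 1 = 23·35 − 12·67, so 35⁻¹ ≡ 23 (mod 67).
Then y ↦ 23(y − 42) is a two-sided inverse to g, so every y ∈ ℤ_{67} has a preimage.
Hence g is surjective.
Since g is surjective, we compute g⁻¹(35): solve 35x + 42 ≡ 35 (mod 67), i.e. 35x ≡ 60 (mod 67).
Multiplying by 35⁻¹ = 23 gives x ≡ 23·60 = 1380 = 20·67 + 40 ≡ 40 (mod 67).
Check: g(40) = 35·40 + 42 = 1442 = 21·67 + 35 ≡ 35 (mod 67).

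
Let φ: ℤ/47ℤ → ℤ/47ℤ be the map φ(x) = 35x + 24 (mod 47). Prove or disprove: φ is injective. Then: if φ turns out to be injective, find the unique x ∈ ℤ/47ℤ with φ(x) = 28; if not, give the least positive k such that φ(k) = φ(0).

31

Recall: φ is injective when φ(a) = φ(b) forces a = b.
If φ(a) = φ(b), then 35a ≡ 35b (mod 47). Because gcd(35, 47) = 1, we may cancel 35 to get a ≡ b (mod 47).
Therefore φ is injective.
We now compute 35⁻¹ mod 47 explicitly. Euclid's algorithm: 47 = 1·35 + 12, 35 = 2·12 + 11, 12 = 1·11 + 1; back-substituting gives 1 = 43·35 − 32·47, so 35⁻¹ ≡ 43 (mod 47).
Since φ is injective, we compute φ⁻¹(28): solve 35x + 24 ≡ 28 (mod 47), i.e. 35x ≡ 4 (mod 47).
Multiplying by 35⁻¹ = 43 gives x ≡ 43·4 = 172 = 3·47 + 31 ≡ 31 (mod 47).
Check: φ(31) = 35·31 + 24 = 1109 = 23·47 + 28 ≡ 28 (mod 47).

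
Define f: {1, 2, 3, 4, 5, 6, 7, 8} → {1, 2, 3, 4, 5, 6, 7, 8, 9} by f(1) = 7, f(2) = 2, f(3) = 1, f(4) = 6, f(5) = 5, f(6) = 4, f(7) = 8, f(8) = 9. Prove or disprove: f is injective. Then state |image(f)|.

The values f(1), …, f(8) are 7, 2, 1, 6, 5, 4, 8, 9 — all distinct.
So f(u) = f(v) only when u = v, and f is injective.
The image of f is {1, 2, 4, 5, 6, 7, 8, 9}, which has 8 elements.

8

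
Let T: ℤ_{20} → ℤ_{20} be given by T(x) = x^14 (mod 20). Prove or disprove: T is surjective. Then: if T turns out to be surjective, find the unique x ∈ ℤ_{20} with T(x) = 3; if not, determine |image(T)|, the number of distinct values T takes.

6

T(4): Repeated squaring mod 20: 4^1 ≡ 4, 4^2 ≡ 4² = 16, 4^4 ≡ 16² = 256 ≡ 16, 4^8 ≡ 16² = 256 ≡ 16. Since 14 = 8 + 4 + 2, 4^14 ≡ 16·16·16: 16·16 = 256 ≡ 16, then 16·16 = 256 ≡ 16. So 4^14 ≡ 16 (mod 20).
T(6): Repeated squaring mod 20: 6^1 ≡ 6, 6^2 ≡ 6² = 36 ≡ 16, 6^4 ≡ 16² = 256 ≡ 16, 6^8 ≡ 16² = 256 ≡ 16. Since 14 = 8 + 4 + 2, 6^14 ≡ 16·16·16: 16·16 = 256 ≡ 16, then 16·16 = 256 ≡ 16. So 6^14 ≡ 16 (mod 20).
So T(4) = T(6) = 16 while 4 ≠ 6, therefore T is not injective.
A non-injective map from the 20-element set ℤ_{20} to itself takes at most 19 distinct values, so it cannot be surjective. Hence T is not surjective.
Since T is not surjective, we determine |image(T)|. Computing x^14 mod 20 for each x (by repeated squaring, reducing mod 20 at every step), the values T(0), T(1), …, T(19) are: 0, 1, 4, 9, 16, 5, 16, 9, 4, 1, 0, 1, 4, 9, 16, 5, 16, 9, 4, 1.
The distinct values are {0, 1, 4, 5, 9, 16}; there are 6 of them.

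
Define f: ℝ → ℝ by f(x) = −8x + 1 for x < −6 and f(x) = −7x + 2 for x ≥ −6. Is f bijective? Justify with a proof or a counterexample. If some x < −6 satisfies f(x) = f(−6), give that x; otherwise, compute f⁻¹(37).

-5

Both pieces are strictly decreasing (slopes −8 and −7), so each is injective on its own interval.
The left piece maps (−∞, −6) onto (49, ∞); the right piece maps [−6, ∞) onto (−∞, 44].
The images leave a gap (49 has no preimage), so f is not surjective, hence not bijective.
Because the two images are disjoint, no x < −6 has f(x) = f(−6), so we compute f⁻¹(37): 37 lies in (−∞, 44], so solve −7x + 2 = 37: x = (37 − 2)/(−7) = −5.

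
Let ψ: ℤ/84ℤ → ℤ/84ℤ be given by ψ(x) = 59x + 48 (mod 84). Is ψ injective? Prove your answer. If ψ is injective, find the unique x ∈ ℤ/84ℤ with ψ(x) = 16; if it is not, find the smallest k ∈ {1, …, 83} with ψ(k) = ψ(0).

If ψ(s) = ψ(t), then 59s ≡ 59t (mod 84). Because gcd(59, 84) = 1, we may cancel 59 to get s ≡ t (mod 84).
Therefore ψ is injective.
We now compute 59⁻¹ mod 84 explicitly. Euclid's algorithm: 84 = 1·59 + 25, 59 = 2·25 + 9, 25 = 2·9 + 7, 9 = 1·7 + 2, 7 = 3·2 + 1; back-substituting gives 1 = 47·59 − 33·84, so 59⁻¹ ≡ 47 (mod 84).
Since ψ is injective, we find ψ⁻¹(16): we need 59x ≡ 16 − 48 ≡ 52 (mod 84). Using 59⁻¹ = 47: x ≡ 47·52 = 2444 = 29·84 + 8, so x = 8.
Check: ψ(8) = 59·8 + 48 = 520 = 6·84 + 16 ≡ 16 (mod 84).

8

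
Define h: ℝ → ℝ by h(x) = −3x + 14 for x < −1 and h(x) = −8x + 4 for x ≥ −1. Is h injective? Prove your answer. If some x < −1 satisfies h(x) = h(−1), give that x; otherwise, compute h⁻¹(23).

Both pieces are strictly decreasing (slopes −3 and −8), so each is injective on its own interval.
The left piece maps (−∞, −1) onto (17, ∞); the right piece maps [−1, ∞) onto (−∞, 12].
These images are disjoint, so no value is attained by both pieces. Thus h is injective.
Because the two images are disjoint, no x < −1 has h(x) = h(−1), so we compute h⁻¹(23): 23 lies in (17, ∞), so solve −3x + 14 = 23: x = (23 − 14)/(−3) = −3.

-3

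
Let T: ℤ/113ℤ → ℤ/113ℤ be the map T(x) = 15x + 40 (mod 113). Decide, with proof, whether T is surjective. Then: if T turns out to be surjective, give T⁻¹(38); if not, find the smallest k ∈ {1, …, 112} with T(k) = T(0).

30

Since gcd(15, 113) = 1, 15 is invertible modulo 113. Euclid's algorithm: 113 = 7·15 + 8, 15 = 1·8 + 7, 8 = 1·7 + 1; back-substituting gives 1 = 98·15 − 13·113, so 15⁻¹ ≡ 98 (mod 113).
Then y ↦ 98(y − 40) is a two-sided inverse to T, so every y ∈ ℤ/113ℤ has a preimage.
Therefore T is surjective.
Since T is surjective, we compute T⁻¹(38): solve 15x + 40 ≡ 38 (mod 113), i.e. 15x ≡ 111 (mod 113).
Multiplying by 15⁻¹ = 98 gives x ≡ 98·111 = 10878 = 96·113 + 30 ≡ 30 (mod 113).
Check: T(30) = 15·30 + 40 = 490 = 4·113 + 38 ≡ 38 (mod 113).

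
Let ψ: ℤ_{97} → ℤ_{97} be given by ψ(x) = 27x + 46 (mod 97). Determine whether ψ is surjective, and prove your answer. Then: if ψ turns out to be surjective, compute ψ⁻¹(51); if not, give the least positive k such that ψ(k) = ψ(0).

Recall that surjectivity means every element of the codomain has a preimage under ψ.
Since gcd(27, 97) = 1, 27 is invertible modulo 97. Euclid's algorithm: 97 = 3·27 + 16, 27 = 1·16 + 11, 16 = 1·11 + 5, 11 = 2·5 + 1; back-substituting gives 1 = 18·27 − 5·97, so 27⁻¹ ≡ 18 (mod 97).
Then y ↦ 18(y − 46) is a two-sided inverse to ψ, so every y ∈ ℤ_{97} has a preimage.
Thus ψ is surjective.
Since ψ is surjective, we find ψ⁻¹(51): we need 27x ≡ 51 − 46 ≡ 5 (mod 97). Using 27⁻¹ = 18: x ≡ 18·5 = 90, so x = 90.
Check: ψ(90) = 27·90 + 46 = 2476 = 25·97 + 51 ≡ 51 (mod 97).

90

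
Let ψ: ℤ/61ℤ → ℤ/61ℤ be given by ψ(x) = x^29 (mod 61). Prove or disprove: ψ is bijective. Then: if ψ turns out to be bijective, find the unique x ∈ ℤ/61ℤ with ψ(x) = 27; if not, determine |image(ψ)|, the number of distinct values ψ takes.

52

Since 61 is prime, the nonzero elements of ℤ/61ℤ form a cyclic group of order 60.
As gcd(29, 60) = 1, raising to the 29th power is a bijection on this group: if s^29 ≡ t^29 then (st^{−1})^29 = 1, and the only element of order dividing gcd(29, 60) = 1 is 1, so s = t.
With ψ(0) = 0 this makes ψ injective on all of ℤ/61ℤ, hence bijective (finite equal-size domain and codomain). In particular ψ is bijective.
Since ψ is bijective, we find the preimage of 27. The inverse of x ↦ x^29 on (ℤ/61ℤ)^× is x ↦ x^29, because 29·29 = 841 = 14·60 + 1 ≡ 1 (mod 60) and x^{60} = 1 for x ≠ 0 (Fermat). So ψ⁻¹(27) = 27^29 mod 61.
Repeated squaring mod 61: 27^1 ≡ 27, 27^2 ≡ 27² = 729 ≡ 58, 27^4 ≡ 58² = 3364 ≡ 9, 27^8 ≡ 9² = 81 ≡ 20, 27^16 ≡ 20² = 400 ≡ 34. Since 29 = 16 + 8 + 4 + 1, 27^29 ≡ 34·20·9·27: 34·20 = 680 ≡ 9, then 9·9 = 81 ≡ 20, then 20·27 = 540 ≡ 52. So 27^29 ≡ 52 (mod 61).
Hence ψ⁻¹(27) = 52.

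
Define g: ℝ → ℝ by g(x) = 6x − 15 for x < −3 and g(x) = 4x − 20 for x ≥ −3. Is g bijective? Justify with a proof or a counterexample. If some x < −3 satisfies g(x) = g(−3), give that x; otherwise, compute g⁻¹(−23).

Both pieces are strictly increasing (slopes 6 and 4), so each is injective on its own interval.
The left piece maps (−∞, −3) onto (−∞, −33); the right piece maps [−3, ∞) onto [−32, ∞).
The images leave a gap (−33 has no preimage), so g is not surjective, hence not bijective.
Because the two images are disjoint, no x < −3 has g(x) = g(−3), so we compute g⁻¹(−23): −23 lies in [−32, ∞), so solve 4x − 20 = −23: x = (−23 + 20)/4 = −3/4.

-3/4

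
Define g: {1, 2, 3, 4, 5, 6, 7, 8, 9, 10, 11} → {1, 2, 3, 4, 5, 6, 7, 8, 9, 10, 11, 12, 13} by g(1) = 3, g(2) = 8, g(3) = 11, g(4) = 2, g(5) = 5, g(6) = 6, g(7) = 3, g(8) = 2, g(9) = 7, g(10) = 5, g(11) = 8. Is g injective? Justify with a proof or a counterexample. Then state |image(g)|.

7

g(1) = 3 = g(7) with 1 ≠ 7, so g is not injective.
The image of g is {2, 3, 5, 6, 7, 8, 11}, which has 7 elements.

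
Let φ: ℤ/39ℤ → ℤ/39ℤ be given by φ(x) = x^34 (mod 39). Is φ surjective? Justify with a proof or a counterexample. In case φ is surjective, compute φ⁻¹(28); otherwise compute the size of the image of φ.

14

φ(5): Repeated squaring mod 39: 5^1 ≡ 5, 5^2 ≡ 5² = 25, 5^4 ≡ 25² = 625 ≡ 1, 5^8 ≡ 1² = 1, 5^16 ≡ 1² = 1, 5^32 ≡ 1² = 1. Since 34 = 32 + 2, 5^34 ≡ 1·25: 1·25 = 25. So 5^34 ≡ 25 (mod 39).
φ(8): Repeated squaring mod 39: 8^1 ≡ 8, 8^2 ≡ 8² = 64 ≡ 25, 8^4 ≡ 25² = 625 ≡ 1, 8^8 ≡ 1² = 1, 8^16 ≡ 1² = 1, 8^32 ≡ 1² = 1. Since 34 = 32 + 2, 8^34 ≡ 1·25: 1·25 = 25. So 8^34 ≡ 25 (mod 39).
So φ(5) = φ(8) = 25 while 5 ≠ 8, therefore φ is not injective.
A non-injective map from the 39-element set ℤ/39ℤ to itself takes at most 38 distinct values, so it cannot be surjective. Hence φ is not surjective.
Since φ is not surjective, we determine |image(φ)|. Computing x^34 mod 39 for each x (by repeated squaring, reducing mod 39 at every step), the values φ(0), φ(1), …, φ(38) are: 0, 1, 10, 3, 22, 25, 30, 4, 25, 9, 16, 10, 27, 13, 1, 36, 16, 22, 12, 4, 4, 12, 22, 16, 36, 1, 13, 27, 10, 16, 9, 25, 4, 30, 25, 22, 3, 10, 1.
The distinct values are {0, 1, 3, 4, 9, 10, 12, 13, 16, 22, 25, 27, 30, 36}; there are 14 of them.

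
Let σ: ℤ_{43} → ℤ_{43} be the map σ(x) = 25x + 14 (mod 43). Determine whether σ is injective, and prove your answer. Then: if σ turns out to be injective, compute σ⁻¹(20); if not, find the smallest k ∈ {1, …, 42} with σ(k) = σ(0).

14

Suppose σ(s) = σ(t) in ℤ_{43}. Then 25s + 14 ≡ 25t + 14 (mod 43), thus 25(s − t) ≡ 0 (mod 43).
Since gcd(25, 43) = 1, 25 is invertible modulo 43, thus s − t ≡ 0 (mod 43), i.e. s = t.
So σ is injective.
We now compute 25⁻¹ mod 43 explicitly. Euclid's algorithm: 43 = 1·25 + 18, 25 = 1·18 + 7, 18 = 2·7 + 4, 7 = 1·4 + 3, 4 = 1·3 + 1; back-substituting gives 1 = 31·25 − 18·43, so 25⁻¹ ≡ 31 (mod 43).
Since σ is injective, we compute σ⁻¹(20): solve 25x + 14 ≡ 20 (mod 43), i.e. 25x ≡ 6 (mod 43).
Multiplying by 25⁻¹ = 31 gives x ≡ 31·6 = 186 = 4·43 + 14 ≡ 14 (mod 43).
Check: σ(14) = 25·14 + 14 = 364 = 8·43 + 20 ≡ 20 (mod 43).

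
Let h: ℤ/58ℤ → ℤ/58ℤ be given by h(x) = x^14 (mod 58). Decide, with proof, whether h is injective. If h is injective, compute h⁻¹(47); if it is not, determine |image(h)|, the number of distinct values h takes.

h(1) = 1^14 = 1.
h(5): Repeated squaring mod 58: 5^1 ≡ 5, 5^2 ≡ 5² = 25, 5^4 ≡ 25² = 625 ≡ 45, 5^8 ≡ 45² = 2025 ≡ 53. Since 14 = 8 + 4 + 2, 5^14 ≡ 53·45·25: 53·45 = 2385 ≡ 7, then 7·25 = 175 ≡ 1. So 5^14 ≡ 1 (mod 58).
So h(1) = h(5) = 1 while 1 ≠ 5, therefore h is not injective.
Since h is not injective, we determine |image(h)|. Computing x^14 mod 58 for each x (by repeated squaring, reducing mod 58 at every step), the values h(0), h(1), …, h(57) are: 0, 1, 28, 57, 30, 1, 30, 1, 28, 1, 28, 57, 28, 1, 28, 57, 30, 57, 28, 57, 30, 57, 30, 1, 30, 1, 28, 57, 30, 29, 30, 57, 28, 1, 30, 1, 30, 57, 30, 57, 28, 57, 30, 57, 28, 1, 28, 57, 28, 1, 28, 1, 30, 1, 30, 57, 28, 1.
The distinct values are {0, 1, 28, 29, 30, 57}; there are 6 of them.

6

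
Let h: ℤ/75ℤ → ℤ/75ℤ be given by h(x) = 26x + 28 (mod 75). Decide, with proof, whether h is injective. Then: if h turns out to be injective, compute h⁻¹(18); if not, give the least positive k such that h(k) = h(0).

40

If h(a) = h(b), then 26a ≡ 26b (mod 75). Because gcd(26, 75) = 1, we may cancel 26 to get a ≡ b (mod 75).
Therefore h is injective.
We now compute 26⁻¹ mod 75 explicitly. Euclid's algorithm: 75 = 2·26 + 23, 26 = 1·23 + 3, 23 = 7·3 + 2, 3 = 1·2 + 1; back-substituting gives 1 = 26·26 − 9·75, so 26⁻¹ ≡ 26 (mod 75).
Since h is injective, we compute h⁻¹(18): solve 26x + 28 ≡ 18 (mod 75), i.e. 26x ≡ 65 (mod 75).
Multiplying by 26⁻¹ = 26 gives x ≡ 26·65 = 1690 = 22·75 + 40 ≡ 40 (mod 75).
Check: h(40) = 26·40 + 28 = 1068 = 14·75 + 18 ≡ 18 (mod 75).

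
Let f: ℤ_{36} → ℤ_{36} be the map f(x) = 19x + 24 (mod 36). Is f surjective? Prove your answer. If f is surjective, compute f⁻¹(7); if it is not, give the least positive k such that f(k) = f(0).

By definition, f is surjective if every y in the codomain equals f(x) for some x in the domain.
Since gcd(19, 36) = 1, 19 is invertible modulo 36. Euclid's algorithm: 36 = 1·19 + 17, 19 = 1·17 + 2, 17 = 8·2 + 1; back-substituting gives 1 = 19·19 − 10·36, so 19⁻¹ ≡ 19 (mod 36).
Then y ↦ 19(y − 24) is a two-sided inverse to f, so every y ∈ ℤ_{36} has a preimage.
So f is surjective.
Since f is surjective, we find f⁻¹(7): we need 19x ≡ 7 − 24 ≡ 19 (mod 36). Using 19⁻¹ = 19: x ≡ 19·19 = 361 = 10·36 + 1, so x = 1.
Check: f(1) = 19·1 + 24 = 43 = 1·36 + 7 ≡ 7 (mod 36).

1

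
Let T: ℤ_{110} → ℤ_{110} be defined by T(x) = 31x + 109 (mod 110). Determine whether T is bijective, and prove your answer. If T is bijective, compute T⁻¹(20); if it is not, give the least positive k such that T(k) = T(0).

61

Suppose T(s) = T(t) in ℤ_{110}. Then 31s + 109 ≡ 31t + 109 (mod 110), so 31(s − t) ≡ 0 (mod 110).
Since gcd(31, 110) = 1, 31 is invertible modulo 110, so s − t ≡ 0 (mod 110), i.e. s = t.
We now compute 31⁻¹ mod 110 explicitly. Euclid's algorithm: 110 = 3·31 + 17, 31 = 1·17 + 14, 17 = 1·14 + 3, 14 = 4·3 + 2, 3 = 1·2 + 1; back-substituting gives 1 = 71·31 − 20·110, so 31⁻¹ ≡ 71 (mod 110).
For any y ∈ ℤ_{110}, x = 71(y − 109) mod 110 satisfies T(x) = 31·71(y − 109) + 109 ≡ y (since 31·71 ≡ 1 mod 110). So every y has a preimage.
So T is bijective.
Since T is bijective, we compute T⁻¹(20): solve 31x + 109 ≡ 20 (mod 110), i.e. 31x ≡ 21 (mod 110).
Multiplying by 31⁻¹ = 71 gives x ≡ 71·21 = 1491 = 13·110 + 61 ≡ 61 (mod 110).
Check: T(61) = 31·61 + 109 = 2000 = 18·110 + 20 ≡ 20 (mod 110).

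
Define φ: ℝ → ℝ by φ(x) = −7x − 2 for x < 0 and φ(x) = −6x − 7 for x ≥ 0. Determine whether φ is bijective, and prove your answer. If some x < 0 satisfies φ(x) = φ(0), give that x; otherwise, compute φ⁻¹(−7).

0

Both pieces are strictly decreasing (slopes −7 and −6), so each is injective on its own interval.
The left piece maps (−∞, 0) onto (−2, ∞); the right piece maps [0, ∞) onto (−∞, −7].
The images leave a gap (−2 has no preimage), so φ is not surjective, hence not bijective.
Because the two images are disjoint, no x < 0 has φ(x) = φ(0), so we compute φ⁻¹(−7): −7 lies in (−∞, −7], so solve −6x − 7 = −7: x = (−7 + 7)/(−6) = 0.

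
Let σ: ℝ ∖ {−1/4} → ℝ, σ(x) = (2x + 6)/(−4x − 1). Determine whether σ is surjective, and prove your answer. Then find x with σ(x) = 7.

If σ(x) = −1/2, cross-multiplying gives −4(2x + 6) = 2(−4x − 1), which simplifies to −24 = −2 — false.  So −1/2 has no preimage and σ is not surjective.
Solving σ(x) = 7: cross-multiplying gives 2x + 6 = 7(−4x − 1), which rearranges to 30x = −13, so x = −13/30.

-13/30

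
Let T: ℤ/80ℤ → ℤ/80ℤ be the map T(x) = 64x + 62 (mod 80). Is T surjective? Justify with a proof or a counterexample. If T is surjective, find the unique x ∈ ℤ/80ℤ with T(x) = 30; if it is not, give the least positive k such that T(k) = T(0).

5

Since gcd(64, 80) = 16, we have 64x ≡ 0 (mod 16) for all x, so T(x) ≡ 14 (mod 16).
But 0 ≢ 14 (mod 16), so 0 ∈ ℤ/80ℤ has no preimage. Therefore T is not surjective.
Since T is not surjective, we find the least positive k with T(k) = T(0): this means 64k ≡ 0 (mod 80), i.e. 80 ∣ 64k. Since gcd(64, 80) = 16, dividing through by 16 this holds exactly when 5 ∣ 4k, and as gcd(4, 5) = 1, exactly when 5 ∣ k.
The smallest positive such k is 5.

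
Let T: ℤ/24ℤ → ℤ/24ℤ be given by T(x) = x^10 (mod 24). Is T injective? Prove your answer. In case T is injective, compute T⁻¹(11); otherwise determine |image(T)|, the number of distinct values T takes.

T(2): Repeated squaring mod 24: 2^1 ≡ 2, 2^2 ≡ 2² = 4, 2^4 ≡ 4² = 16, 2^8 ≡ 16² = 256 ≡ 16. Since 10 = 8 + 2, 2^10 ≡ 16·4: 16·4 = 64 ≡ 16. So 2^10 ≡ 16 (mod 24).
T(4): Repeated squaring mod 24: 4^1 ≡ 4, 4^2 ≡ 4² = 16, 4^4 ≡ 16² = 256 ≡ 16, 4^8 ≡ 16² = 256 ≡ 16. Since 10 = 8 + 2, 4^10 ≡ 16·16: 16·16 = 256 ≡ 16. So 4^10 ≡ 16 (mod 24).
So T(2) = T(4) = 16 while 2 ≠ 4, hence T is not injective.
Since T is not injective, we determine |image(T)|. Computing x^10 mod 24 for each x (by repeated squaring, reducing mod 24 at every step), the values T(0), T(1), …, T(23) are: 0, 1, 16, 9, 16, 1, 0, 1, 16, 9, 16, 1, 0, 1, 16, 9, 16, 1, 0, 1, 16, 9, 16, 1.
The distinct values are {0, 1, 9, 16}; there are 4 of them.

4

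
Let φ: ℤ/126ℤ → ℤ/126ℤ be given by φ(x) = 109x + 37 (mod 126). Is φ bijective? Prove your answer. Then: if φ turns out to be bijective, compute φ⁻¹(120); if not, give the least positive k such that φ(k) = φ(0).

If φ(a) = φ(b), then 109a ≡ 109b (mod 126). Because gcd(109, 126) = 1, we may cancel 109 to get a ≡ b (mod 126).
We now compute 109⁻¹ mod 126 explicitly. Euclid's algorithm: 126 = 1·109 + 17, 109 = 6·17 + 7, 17 = 2·7 + 3, 7 = 2·3 + 1; back-substituting gives 1 = 37·109 − 32·126, so 109⁻¹ ≡ 37 (mod 126).
For any y ∈ ℤ/126ℤ, x = 37(y − 37) mod 126 satisfies φ(x) = 109·37(y − 37) + 37 ≡ y (since 109·37 ≡ 1 mod 126). So every y has a preimage.
So φ is bijective.
Since φ is bijective, we find φ⁻¹(120): we need 109x ≡ 120 − 37 ≡ 83 (mod 126). Using 109⁻¹ = 37: x ≡ 37·83 = 3071 = 24·126 + 47, so x = 47.
Check: φ(47) = 109·47 + 37 = 5160 = 40·126 + 120 ≡ 120 (mod 126).

47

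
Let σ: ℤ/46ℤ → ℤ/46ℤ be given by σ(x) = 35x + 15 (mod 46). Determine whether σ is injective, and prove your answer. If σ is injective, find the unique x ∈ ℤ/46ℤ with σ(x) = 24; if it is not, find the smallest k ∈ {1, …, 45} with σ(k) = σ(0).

Suppose σ(s) = σ(t) in ℤ/46ℤ. Then 35s + 15 ≡ 35t + 15 (mod 46), therefore 35(s − t) ≡ 0 (mod 46).
Since gcd(35, 46) = 1, 35 is invertible modulo 46, therefore s − t ≡ 0 (mod 46), i.e. s = t.
Therefore σ is injective.
We now compute 35⁻¹ mod 46 explicitly. Euclid's algorithm: 46 = 1·35 + 11, 35 = 3·11 + 2, 11 = 5·2 + 1; back-substituting gives 1 = 25·35 − 19·46, so 35⁻¹ ≡ 25 (mod 46).
Since σ is injective, we compute σ⁻¹(24): solve 35x + 15 ≡ 24 (mod 46), i.e. 35x ≡ 9 (mod 46).
Multiplying by 35⁻¹ = 25 gives x ≡ 25·9 = 225 = 4·46 + 41 ≡ 41 (mod 46).
Check: σ(41) = 35·41 + 15 = 1450 = 31·46 + 24 ≡ 24 (mod 46).

41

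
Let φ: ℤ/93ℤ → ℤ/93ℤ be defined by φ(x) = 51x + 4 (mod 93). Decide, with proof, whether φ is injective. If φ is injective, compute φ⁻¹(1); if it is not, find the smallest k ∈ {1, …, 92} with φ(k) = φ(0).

We have gcd(51, 93) = 3 > 1. Taking s = 0 and t = 31: φ(0) = 4 and φ(31) = 51·31 + 4 = 1585 ≡ 4 (mod 93).
So φ(0) = φ(31) while 0 ≠ 31, hence φ is not injective.
Since φ is not injective, we find the least positive k with φ(k) = φ(0): this means 51k ≡ 0 (mod 93), i.e. 93 ∣ 51k. Since gcd(51, 93) = 3, dividing through by 3 this holds exactly when 31 ∣ 17k, and as gcd(17, 31) = 1, exactly when 31 ∣ k.
The smallest positive such k is 31.

31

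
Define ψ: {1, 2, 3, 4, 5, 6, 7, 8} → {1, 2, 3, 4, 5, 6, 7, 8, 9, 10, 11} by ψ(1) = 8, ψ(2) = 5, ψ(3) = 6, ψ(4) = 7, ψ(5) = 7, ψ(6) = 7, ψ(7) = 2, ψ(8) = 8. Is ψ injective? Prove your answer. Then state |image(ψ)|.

5

ψ(4) = 7 = ψ(5) with 4 ≠ 5, so ψ is not injective.
The image of ψ is {2, 5, 6, 7, 8}, which has 5 elements.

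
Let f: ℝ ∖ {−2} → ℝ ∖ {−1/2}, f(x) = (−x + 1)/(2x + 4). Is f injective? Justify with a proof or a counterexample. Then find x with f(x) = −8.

-11/5

Suppose f(a) = f(b). Cross-multiplying: (−a + 1)(2b + 4) = (−b + 1)(2a + 4).
Expanding both sides and cancelling the symmetric terms leaves −6·(a − b) = 0. Since −6 ≠ 0, a = b. Hence f is injective.
Solving f(x) = −8: cross-multiplying gives −x + 1 = −8(2x + 4), which rearranges to 15x = −33, so x = −11/5.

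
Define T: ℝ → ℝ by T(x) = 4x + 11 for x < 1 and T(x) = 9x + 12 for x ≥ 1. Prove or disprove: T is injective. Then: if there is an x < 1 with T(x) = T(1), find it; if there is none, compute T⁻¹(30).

Both pieces are strictly increasing (slopes 4 and 9), so each is injective on its own interval.
The left piece maps (−∞, 1) onto (−∞, 15); the right piece maps [1, ∞) onto [21, ∞).
These images are disjoint, so no value is attained by both pieces. So T is injective.
Because the two images are disjoint, no x < 1 has T(x) = T(1), so we compute T⁻¹(30): 30 lies in [21, ∞), so solve 9x + 12 = 30: x = (30 − 12)/9 = 2.

2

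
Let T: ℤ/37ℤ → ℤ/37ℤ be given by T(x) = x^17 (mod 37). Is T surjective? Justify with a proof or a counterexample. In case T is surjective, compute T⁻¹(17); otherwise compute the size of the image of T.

13

Since 37 is prime, the nonzero elements of ℤ/37ℤ form a cyclic group of order 36.
As gcd(17, 36) = 1, raising to the 17th power is a bijection on this group: if s^17 ≡ t^17 then (st^{−1})^17 = 1, and the only element of order dividing gcd(17, 36) = 1 is 1, so s = t.
With T(0) = 0 this makes T injective on all of ℤ/37ℤ, hence bijective (finite equal-size domain and codomain). In particular T is surjective.
Since T is surjective, we find the preimage of 17. The inverse of x ↦ x^17 on (ℤ/37ℤ)^× is x ↦ x^17, because 17·17 = 289 = 8·36 + 1 ≡ 1 (mod 36) and x^{36} = 1 for x ≠ 0 (Fermat). So T⁻¹(17) = 17^17 mod 37.
Repeated squaring mod 37: 17^1 ≡ 17, 17^2 ≡ 17² = 289 ≡ 30, 17^4 ≡ 30² = 900 ≡ 12, 17^8 ≡ 12² = 144 ≡ 33, 17^16 ≡ 33² = 1089 ≡ 16. Since 17 = 16 + 1, 17^17 ≡ 16·17: 16·17 = 272 ≡ 13. So 17^17 ≡ 13 (mod 37).
Hence T⁻¹(17) = 13.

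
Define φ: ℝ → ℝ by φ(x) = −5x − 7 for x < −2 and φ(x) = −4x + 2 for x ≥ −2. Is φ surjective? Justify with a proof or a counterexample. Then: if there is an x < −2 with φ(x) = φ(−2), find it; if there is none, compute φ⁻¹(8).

Both pieces are strictly decreasing (slopes −5 and −4), so each is injective on its own interval.
The left piece maps (−∞, −2) onto (3, ∞); the right piece maps [−2, ∞) onto (−∞, 10].
The union (3, ∞) ∪ (−∞, 10] covers ℝ, so φ is surjective.
For the follow-up: the images overlap, so an x < −2 with φ(x) = φ(−2) exists. φ(−2) = 10; solving −5x − 7 = 10 for x < −2 gives x = (10 + 7)/(−5) = −17/5.

-17/5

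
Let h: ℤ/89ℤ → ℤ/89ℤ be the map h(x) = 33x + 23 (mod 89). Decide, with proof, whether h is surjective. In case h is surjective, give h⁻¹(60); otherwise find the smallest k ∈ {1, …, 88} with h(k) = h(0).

Since gcd(33, 89) = 1, 33 is invertible modulo 89. Euclid's algorithm: 89 = 2·33 + 23, 33 = 1·23 + 10, 23 = 2·10 + 3, 10 = 3·3 + 1; back-substituting gives 1 = 27·33 − 10·89, so 33⁻¹ ≡ 27 (mod 89).
For any y ∈ ℤ/89ℤ, x = 27(y − 23) mod 89 satisfies h(x) = 33·27(y − 23) + 23 ≡ y (since 33·27 ≡ 1 mod 89). So every y has a preimage.
Thus h is surjective.
Since h is surjective, we find h⁻¹(60): we need 33x ≡ 60 − 23 ≡ 37 (mod 89). Using 33⁻¹ = 27: x ≡ 27·37 = 999 = 11·89 + 20, so x = 20.
Check: h(20) = 33·20 + 23 = 683 = 7·89 + 60 ≡ 60 (mod 89).

20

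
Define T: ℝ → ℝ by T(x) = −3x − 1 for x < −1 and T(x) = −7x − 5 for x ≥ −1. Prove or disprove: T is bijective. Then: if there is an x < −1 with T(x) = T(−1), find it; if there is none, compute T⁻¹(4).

Both pieces are strictly decreasing (slopes −3 and −7), so each is injective on its own interval.
The left piece maps (−∞, −1) onto (2, ∞); the right piece maps [−1, ∞) onto (−∞, 2].
Since 2 = 2, the images partition ℝ: T is injective and surjective, hence bijective.
Because the two images are disjoint, no x < −1 has T(x) = T(−1), so we compute T⁻¹(4): 4 lies in (2, ∞), so solve −3x − 1 = 4: x = (4 + 1)/(−3) = −5/3.

-5/3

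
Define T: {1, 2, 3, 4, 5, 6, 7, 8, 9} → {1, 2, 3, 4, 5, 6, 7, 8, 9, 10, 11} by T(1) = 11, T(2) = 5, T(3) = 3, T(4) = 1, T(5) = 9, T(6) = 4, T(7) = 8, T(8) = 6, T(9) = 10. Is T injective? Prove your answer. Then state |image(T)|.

The values T(1), …, T(9) are 11, 5, 3, 1, 9, 4, 8, 6, 10 — all distinct.
So T(x_1) = T(x_2) only when x_1 = x_2, and T is injective.
The image of T is {1, 3, 4, 5, 6, 8, 9, 10, 11}, which has 9 elements.

9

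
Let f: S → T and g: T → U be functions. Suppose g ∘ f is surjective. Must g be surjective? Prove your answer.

Let c ∈ U. Since g ∘ f is surjective, some a ∈ S has g(f(a)) = c. Then b = f(a) ∈ T satisfies g(b) = c. So g is surjective.

surjective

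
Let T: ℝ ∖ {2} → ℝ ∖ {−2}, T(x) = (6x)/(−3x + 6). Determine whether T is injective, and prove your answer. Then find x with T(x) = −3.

6

Suppose T(u) = T(v). Cross-multiplying: (6u)(−3v + 6) = (6v)(−3u + 6).
Expanding both sides and cancelling the symmetric terms leaves 36·(u − v) = 0. Since 36 ≠ 0, u = v. Therefore T is injective.
Solving T(x) = −3: cross-multiplying gives 6x = −3(−3x + 6), which rearranges to −3x = −18, so x = 6.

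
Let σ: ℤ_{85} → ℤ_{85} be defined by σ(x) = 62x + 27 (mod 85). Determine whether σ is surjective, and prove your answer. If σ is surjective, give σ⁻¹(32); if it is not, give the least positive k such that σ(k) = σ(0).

70

Since gcd(62, 85) = 1, 62 is invertible modulo 85. Euclid's algorithm: 85 = 1·62 + 23, 62 = 2·23 + 16, 23 = 1·16 + 7, 16 = 2·7 + 2, 7 = 3·2 + 1; back-substituting gives 1 = 48·62 − 35·85, so 62⁻¹ ≡ 48 (mod 85).
Then y ↦ 48(y − 27) is a two-sided inverse to σ, so every y ∈ ℤ_{85} has a preimage.
Therefore σ is surjective.
Since σ is surjective, we find σ⁻¹(32): we need 62x ≡ 32 − 27 ≡ 5 (mod 85). Using 62⁻¹ = 48: x ≡ 48·5 = 240 = 2·85 + 70, so x = 70.
Check: σ(70) = 62·70 + 27 = 4367 = 51·85 + 32 ≡ 32 (mod 85).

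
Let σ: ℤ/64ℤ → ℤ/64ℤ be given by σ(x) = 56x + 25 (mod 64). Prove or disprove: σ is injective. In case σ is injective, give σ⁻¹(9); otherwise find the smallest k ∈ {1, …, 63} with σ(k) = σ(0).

Recall: injectivity means: for all s, t in the domain, σ(s) = σ(t) implies s = t.
We have gcd(56, 64) = 8 > 1. Taking s = 0 and t = 8: σ(0) = 25 and σ(8) = 56·8 + 25 = 473 ≡ 25 (mod 64).
So σ(0) = σ(8) while 0 ≠ 8, thus σ is not injective.
Since σ is not injective, we find the least positive k with σ(k) = σ(0): this means 56k ≡ 0 (mod 64), i.e. 64 ∣ 56k. Since gcd(56, 64) = 8, dividing through by 8 this holds exactly when 8 ∣ 7k, and as gcd(7, 8) = 1, exactly when 8 ∣ k.
The smallest positive such k is 8.

8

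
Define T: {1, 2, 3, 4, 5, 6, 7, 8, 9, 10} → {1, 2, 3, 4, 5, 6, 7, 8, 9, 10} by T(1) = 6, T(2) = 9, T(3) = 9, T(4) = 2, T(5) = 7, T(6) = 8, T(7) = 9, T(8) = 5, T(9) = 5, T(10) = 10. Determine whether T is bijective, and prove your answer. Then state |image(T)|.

7

T(2) = 9 = T(3) with 2 ≠ 3, so T is not injective, hence not bijective.
The image of T is {2, 5, 6, 7, 8, 9, 10}, which has 7 elements.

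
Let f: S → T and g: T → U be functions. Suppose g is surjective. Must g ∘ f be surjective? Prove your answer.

not surjective

No. Take S = {0}, T = U = {0, 1, 2, 3, 4}, f(0) = 0, and g = identity (surjective).
Then (g ∘ f)(0) = 0, and 4 ∈ U has no preimage under g ∘ f, so g ∘ f is not surjective.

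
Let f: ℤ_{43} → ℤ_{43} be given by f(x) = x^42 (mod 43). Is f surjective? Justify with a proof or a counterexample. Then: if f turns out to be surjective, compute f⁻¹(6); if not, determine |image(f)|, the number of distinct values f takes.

f(1) = 1^42 = 1.
f(2): Repeated squaring mod 43: 2^1 ≡ 2, 2^2 ≡ 2² = 4, 2^4 ≡ 4² = 16, 2^8 ≡ 16² = 256 ≡ 41, 2^16 ≡ 41² = 1681 ≡ 4, 2^32 ≡ 4² = 16. Since 42 = 32 + 8 + 2, 2^42 ≡ 16·41·4: 16·41 = 656 ≡ 11, then 11·4 = 44 ≡ 1. So 2^42 ≡ 1 (mod 43).
So f(1) = f(2) = 1 while 1 ≠ 2, thus f is not injective.
A non-injective map from the 43-element set ℤ_{43} to itself takes at most 42 distinct values, so it cannot be surjective. So f is not surjective.
Since f is not surjective, we determine |image(f)|. Computing x^42 mod 43 for each x (by repeated squaring, reducing mod 43 at every step), the values f(0), f(1), …, f(42) are: 0, 1, 1, 1, 1, 1, 1, 1, 1, 1, 1, 1, 1, 1, 1, 1, 1, 1, 1, 1, 1, 1, 1, 1, 1, 1, 1, 1, 1, 1, 1, 1, 1, 1, 1, 1, 1, 1, 1, 1, 1, 1, 1.
The distinct values are {0, 1}; there are 2 of them.

2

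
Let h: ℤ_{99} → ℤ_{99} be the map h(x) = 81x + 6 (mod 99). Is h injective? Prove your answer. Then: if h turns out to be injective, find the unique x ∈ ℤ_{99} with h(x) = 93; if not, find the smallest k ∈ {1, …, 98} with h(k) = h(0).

11

We have gcd(81, 99) = 9 > 1. Taking a = 0 and b = 11: h(0) = 6 and h(11) = 81·11 + 6 = 897 ≡ 6 (mod 99).
So h(0) = h(11) while 0 ≠ 11, so h is not injective.
Since h is not injective, we find the least positive k with h(k) = h(0): this means 81k ≡ 0 (mod 99), i.e. 99 ∣ 81k. Since gcd(81, 99) = 9, dividing through by 9 this holds exactly when 11 ∣ 9k, and as gcd(9, 11) = 1, exactly when 11 ∣ k.
The smallest positive such k is 11.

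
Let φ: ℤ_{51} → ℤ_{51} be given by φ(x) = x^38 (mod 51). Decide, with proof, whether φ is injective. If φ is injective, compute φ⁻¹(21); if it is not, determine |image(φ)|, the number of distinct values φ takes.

18

φ(7): Repeated squaring mod 51: 7^1 ≡ 7, 7^2 ≡ 7² = 49, 7^4 ≡ 49² = 2401 ≡ 4, 7^8 ≡ 4² = 16, 7^16 ≡ 16² = 256 ≡ 1, 7^32 ≡ 1² = 1. Since 38 = 32 + 4 + 2, 7^38 ≡ 1·4·49: 1·4 = 4, then 4·49 = 196 ≡ 43. So 7^38 ≡ 43 (mod 51).
φ(10): Repeated squaring mod 51: 10^1 ≡ 10, 10^2 ≡ 10² = 100 ≡ 49, 10^4 ≡ 49² = 2401 ≡ 4, 10^8 ≡ 4² = 16, 10^16 ≡ 16² = 256 ≡ 1, 10^32 ≡ 1² = 1. Since 38 = 32 + 4 + 2, 10^38 ≡ 1·4·49: 1·4 = 4, then 4·49 = 196 ≡ 43. So 10^38 ≡ 43 (mod 51).
So φ(7) = φ(10) = 43 while 7 ≠ 10, therefore φ is not injective.
Since φ is not injective, we determine |image(φ)|. Computing x^38 mod 51 for each x (by repeated squaring, reducing mod 51 at every step), the values φ(0), φ(1), …, φ(50) are: 0, 1, 13, 15, 16, 19, 42, 43, 4, 21, 43, 25, 36, 16, 49, 30, 1, 34, 18, 13, 49, 33, 19, 25, 9, 4, 4, 9, 25, 19, 33, 49, 13, 18, 34, 1, 30, 49, 16, 36, 25, 43, 21, 4, 43, 42, 19, 16, 15, 13, 1.
The distinct values are {0, 1, 4, 9, 13, 15, 16, 18, 19, 21, 25, 30, 33, 34, 36, 42, 43, 49}; there are 18 of them.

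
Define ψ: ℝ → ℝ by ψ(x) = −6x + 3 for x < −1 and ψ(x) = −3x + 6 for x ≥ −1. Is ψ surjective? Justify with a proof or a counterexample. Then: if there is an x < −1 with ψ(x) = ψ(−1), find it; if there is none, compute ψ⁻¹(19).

Both pieces are strictly decreasing (slopes −6 and −3), so each is injective on its own interval.
The left piece maps (−∞, −1) onto (9, ∞); the right piece maps [−1, ∞) onto (−∞, 9].
These images together cover ℝ, so ψ is surjective.
Because the two images are disjoint, no x < −1 has ψ(x) = ψ(−1), so we compute ψ⁻¹(19): 19 lies in (9, ∞), so solve −6x + 3 = 19: x = (19 − 3)/(−6) = −8/3.

-8/3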